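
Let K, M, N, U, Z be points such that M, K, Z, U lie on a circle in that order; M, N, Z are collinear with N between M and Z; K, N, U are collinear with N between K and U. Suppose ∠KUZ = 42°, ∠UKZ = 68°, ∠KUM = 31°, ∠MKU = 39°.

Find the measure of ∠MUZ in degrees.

1. ∠UMZ = 68°  [same arc ZU]
2. ∠MZU = 39°  [same arc MU]
3. ∠MUZ = 73°  [△MZU]

∠MUZ = 73°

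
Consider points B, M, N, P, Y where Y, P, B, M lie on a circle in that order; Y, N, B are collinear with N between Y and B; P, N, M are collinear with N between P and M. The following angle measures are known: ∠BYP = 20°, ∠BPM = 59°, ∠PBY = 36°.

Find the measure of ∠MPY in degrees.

∠MPY = 65°

1. ∠BMP = 20°  [same arc PB]
2. ∠MBP = 101°  [△PBM]
3. ∠PMY = 36°  [same arc YP]
4. ∠MYP = 79°  [cyclic YPBM, opposite ∠Y+∠B]
5. ∠MPY = 65°  [△YPM]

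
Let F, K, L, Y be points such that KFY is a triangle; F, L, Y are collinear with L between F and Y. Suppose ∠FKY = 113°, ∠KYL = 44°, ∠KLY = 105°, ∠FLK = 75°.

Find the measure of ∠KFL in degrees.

∠KFL = 23°

1. ∠FYK = 44°  [L on ray YF]
2. ∠KFY = 23°  [△KFY]
3. ∠KFL = 23°  [L on ray FY]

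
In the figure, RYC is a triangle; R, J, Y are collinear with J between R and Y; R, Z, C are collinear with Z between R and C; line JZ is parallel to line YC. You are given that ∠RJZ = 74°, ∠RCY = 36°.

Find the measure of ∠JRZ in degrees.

1. ∠CYR = 74°  [JZ∥YC, corresponding at J]
2. ∠CRY = 70°  [△RYC]
3. ∠JRZ = 70°  [J on RY, Z on RC]

∠JRZ = 70°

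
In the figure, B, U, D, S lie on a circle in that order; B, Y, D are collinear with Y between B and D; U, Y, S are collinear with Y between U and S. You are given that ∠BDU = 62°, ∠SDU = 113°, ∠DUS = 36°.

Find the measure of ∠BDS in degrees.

1. ∠BSU = 62°  [same arc BU]
2. ∠SBU = 67°  [cyclic BUDS, opposite ∠B+∠D]
3. ∠BUS = 51°  [△BUS]
4. ∠BDS = 51°  [same arc BS]

∠BDS = 51°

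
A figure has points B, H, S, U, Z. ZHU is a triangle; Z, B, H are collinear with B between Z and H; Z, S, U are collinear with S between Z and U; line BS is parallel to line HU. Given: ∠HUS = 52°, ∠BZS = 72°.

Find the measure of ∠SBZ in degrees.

∠SBZ = 56°

1. ∠HUZ = 52°  [S on ray UZ]
2. ∠HZU = 72°  [B on ZH, S on ZU]
3. ∠UHZ = 56°  [△ZHU]
4. ∠SBZ = 56°  [BS∥HU, corresponding at B]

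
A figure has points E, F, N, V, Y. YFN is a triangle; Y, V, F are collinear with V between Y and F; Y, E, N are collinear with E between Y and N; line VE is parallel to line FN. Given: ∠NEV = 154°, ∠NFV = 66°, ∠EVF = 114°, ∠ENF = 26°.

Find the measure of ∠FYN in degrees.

∠FYN = 88°

1. ∠NFY = 66°  [V on ray FY]
2. ∠FNY = 26°  [E on ray NY]
3. ∠FYN = 88°  [△YFN]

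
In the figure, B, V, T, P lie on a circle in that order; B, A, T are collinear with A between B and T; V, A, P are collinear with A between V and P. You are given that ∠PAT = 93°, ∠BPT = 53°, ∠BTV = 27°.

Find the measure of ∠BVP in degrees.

∠BVP = 61°

1. ∠BAV = 93°  [vertical angles at A]
2. ∠BVT = 127°  [cyclic BVTP, opposite ∠V+∠P]
3. ∠TBV = 26°  [△BVT]
4. ∠BVP = 61°  [△BAV]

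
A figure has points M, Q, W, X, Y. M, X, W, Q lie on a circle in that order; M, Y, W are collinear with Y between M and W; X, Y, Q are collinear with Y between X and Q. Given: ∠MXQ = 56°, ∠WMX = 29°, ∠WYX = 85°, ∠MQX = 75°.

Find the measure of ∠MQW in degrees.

1. ∠MWQ = 56°  [same arc MQ]
2. ∠MYQ = 85°  [vertical angles at Y]
3. ∠QMW = 20°  [△MYQ]
4. ∠MQW = 104°  [△MWQ]

∠MQW = 104°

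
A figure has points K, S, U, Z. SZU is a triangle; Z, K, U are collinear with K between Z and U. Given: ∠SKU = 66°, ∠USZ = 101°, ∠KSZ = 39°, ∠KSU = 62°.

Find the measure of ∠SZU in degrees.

1. ∠SKZ = 114°  [linear pair at K on ZU]
2. ∠KZS = 27°  [△SZK]
3. ∠SZU = 27°  [K on ray ZU]

∠SZU = 27°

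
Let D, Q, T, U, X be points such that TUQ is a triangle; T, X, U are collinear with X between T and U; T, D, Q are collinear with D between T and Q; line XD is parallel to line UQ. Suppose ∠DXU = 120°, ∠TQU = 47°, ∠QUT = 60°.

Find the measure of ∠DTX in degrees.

∠DTX = 73°

1. ∠DXT = 60°  [linear pair at X on TU]
2. ∠TDX = 47°  [XD∥UQ, corresponding at D]
3. ∠DTX = 73°  [△TXD]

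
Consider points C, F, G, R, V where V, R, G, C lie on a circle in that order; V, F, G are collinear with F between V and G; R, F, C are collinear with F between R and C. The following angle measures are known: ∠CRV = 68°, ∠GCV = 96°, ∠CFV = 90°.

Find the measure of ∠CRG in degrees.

1. ∠CGV = 68°  [same arc VC]
2. ∠CVG = 16°  [△VGC]
3. ∠CRG = 16°  [same arc GC]

∠CRG = 16°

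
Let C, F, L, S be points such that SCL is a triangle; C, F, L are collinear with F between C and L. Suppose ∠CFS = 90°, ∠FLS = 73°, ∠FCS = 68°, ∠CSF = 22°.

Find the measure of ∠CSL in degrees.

∠CSL = 39°

1. ∠CLS = 73°  [F on ray LC]
2. ∠LCS = 68°  [F on ray CL]
3. ∠CSL = 39°  [△SCL]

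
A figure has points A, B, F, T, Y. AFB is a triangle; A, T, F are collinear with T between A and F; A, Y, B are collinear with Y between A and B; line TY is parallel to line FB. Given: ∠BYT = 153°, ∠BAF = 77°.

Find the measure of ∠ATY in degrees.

∠ATY = 76°

1. ∠AYT = 27°  [linear pair at Y on AB]
2. ∠TAY = 77°  [T on AF, Y on AB]
3. ∠ATY = 76°  [△ATY]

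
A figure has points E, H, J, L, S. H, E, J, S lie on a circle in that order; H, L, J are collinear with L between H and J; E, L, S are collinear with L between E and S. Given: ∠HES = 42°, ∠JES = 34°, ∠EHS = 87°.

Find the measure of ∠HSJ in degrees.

∠HSJ = 104°

1. ∠HJS = 42°  [same arc HS]
2. ∠JHS = 34°  [same arc JS]
3. ∠HSJ = 104°  [△HJS]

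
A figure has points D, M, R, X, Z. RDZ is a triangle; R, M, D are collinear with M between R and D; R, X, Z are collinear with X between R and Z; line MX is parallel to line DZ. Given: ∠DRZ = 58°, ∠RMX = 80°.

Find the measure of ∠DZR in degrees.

1. ∠MRX = 58°  [M on RD, X on RZ]
2. ∠MXR = 42°  [△RMX]
3. ∠DZR = 42°  [MX∥DZ, corresponding at X]

∠DZR = 42°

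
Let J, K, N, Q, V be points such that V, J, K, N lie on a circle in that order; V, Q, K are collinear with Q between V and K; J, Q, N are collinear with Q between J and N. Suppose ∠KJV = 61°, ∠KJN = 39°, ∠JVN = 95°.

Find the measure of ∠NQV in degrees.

1. ∠KNV = 119°  [cyclic VJKN, opposite ∠J+∠N]
2. ∠KVN = 39°  [same arc KN]
3. ∠JKN = 85°  [cyclic VJKN, opposite ∠V+∠K]
4. ∠NKV = 22°  [△VKN]
5. ∠JNK = 56°  [△JKN]
6. ∠KQN = 102°  [△KQN]
7. ∠NQV = 78°  [linear pair at Q on VK]

∠NQV = 78°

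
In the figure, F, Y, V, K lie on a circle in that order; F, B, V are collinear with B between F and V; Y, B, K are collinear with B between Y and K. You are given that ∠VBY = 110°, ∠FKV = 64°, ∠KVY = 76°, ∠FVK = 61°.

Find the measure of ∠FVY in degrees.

∠FVY = 15°

1. ∠FBY = 70°  [linear pair at B on FV]
2. ∠FYV = 116°  [cyclic FYVK, opposite ∠Y+∠K]
3. ∠FYK = 61°  [same arc FK]
4. ∠VFY = 49°  [△FBY]
5. ∠FVY = 15°  [△FYV]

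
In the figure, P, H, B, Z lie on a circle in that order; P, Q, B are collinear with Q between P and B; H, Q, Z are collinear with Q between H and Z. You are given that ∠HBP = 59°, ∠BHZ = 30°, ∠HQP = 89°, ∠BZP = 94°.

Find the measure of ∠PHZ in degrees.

1. ∠BPZ = 30°  [same arc BZ]
2. ∠PBZ = 56°  [△PBZ]
3. ∠PHZ = 56°  [same arc PZ]

∠PHZ = 56°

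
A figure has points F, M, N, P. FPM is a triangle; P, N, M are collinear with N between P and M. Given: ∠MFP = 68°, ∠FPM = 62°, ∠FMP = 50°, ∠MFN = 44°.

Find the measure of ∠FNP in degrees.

1. ∠FMN = 50°  [N on ray MP]
2. ∠FNM = 86°  [△FNM]
3. ∠FNP = 94°  [linear pair at N on PM]

∠FNP = 94°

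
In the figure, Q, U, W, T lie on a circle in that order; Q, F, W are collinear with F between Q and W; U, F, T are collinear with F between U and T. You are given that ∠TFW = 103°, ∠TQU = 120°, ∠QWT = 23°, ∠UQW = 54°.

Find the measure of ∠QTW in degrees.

1. ∠UTW = 54°  [△WFT]
2. ∠TWU = 60°  [cyclic QUWT, opposite ∠Q+∠W]
3. ∠TUW = 66°  [△UWT]
4. ∠TQW = 66°  [same arc WT]
5. ∠QTW = 91°  [△QWT]

∠QTW = 91°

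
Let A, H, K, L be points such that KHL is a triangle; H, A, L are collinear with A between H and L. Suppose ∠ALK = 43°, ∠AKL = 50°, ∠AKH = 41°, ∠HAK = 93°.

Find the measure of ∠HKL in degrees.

∠HKL = 91°

1. ∠HLK = 43°  [A on ray LH]
2. ∠AHK = 46°  [△KHA]
3. ∠KHL = 46°  [A on ray HL]
4. ∠HKL = 91°  [△KHL]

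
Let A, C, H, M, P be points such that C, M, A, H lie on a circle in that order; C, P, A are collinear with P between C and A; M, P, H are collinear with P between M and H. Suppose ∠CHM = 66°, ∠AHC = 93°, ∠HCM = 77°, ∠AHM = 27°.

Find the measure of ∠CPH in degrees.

1. ∠CAM = 66°  [same arc CM]
2. ∠HAM = 103°  [cyclic CMAH, opposite ∠C+∠A]
3. ∠AMH = 50°  [△MAH]
4. ∠APM = 64°  [△MPA]
5. ∠CPH = 64°  [vertical angles at P]

∠CPH = 64°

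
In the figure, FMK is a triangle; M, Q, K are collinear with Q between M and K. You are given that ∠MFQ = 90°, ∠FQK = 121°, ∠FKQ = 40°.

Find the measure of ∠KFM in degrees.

1. ∠FQM = 59°  [linear pair at Q on MK]
2. ∠FKM = 40°  [Q on ray KM]
3. ∠FMQ = 31°  [△FMQ]
4. ∠FMK = 31°  [Q on ray MK]
5. ∠KFM = 109°  [△FMK]

∠KFM = 109°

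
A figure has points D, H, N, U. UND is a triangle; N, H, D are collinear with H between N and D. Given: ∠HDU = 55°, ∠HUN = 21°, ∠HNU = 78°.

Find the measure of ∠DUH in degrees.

1. ∠NHU = 81°  [△UNH]
2. ∠DHU = 99°  [linear pair at H on ND]
3. ∠DUH = 26°  [△UHD]

∠DUH = 26°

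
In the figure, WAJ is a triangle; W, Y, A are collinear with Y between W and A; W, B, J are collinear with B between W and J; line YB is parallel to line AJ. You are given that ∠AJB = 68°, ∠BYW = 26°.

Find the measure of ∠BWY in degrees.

∠BWY = 86°

1. ∠AJW = 68°  [B on ray JW]
2. ∠JAW = 26°  [YB∥AJ, corresponding at Y]
3. ∠AWJ = 86°  [△WAJ]
4. ∠BWY = 86°  [Y on WA, B on WJ]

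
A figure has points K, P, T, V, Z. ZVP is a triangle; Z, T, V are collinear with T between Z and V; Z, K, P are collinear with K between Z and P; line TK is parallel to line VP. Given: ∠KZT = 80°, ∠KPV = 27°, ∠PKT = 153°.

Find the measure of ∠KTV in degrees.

∠KTV = 107°

1. ∠TKZ = 27°  [linear pair at K on ZP]
2. ∠KTZ = 73°  [△ZTK]
3. ∠KTV = 107°  [linear pair at T on ZV]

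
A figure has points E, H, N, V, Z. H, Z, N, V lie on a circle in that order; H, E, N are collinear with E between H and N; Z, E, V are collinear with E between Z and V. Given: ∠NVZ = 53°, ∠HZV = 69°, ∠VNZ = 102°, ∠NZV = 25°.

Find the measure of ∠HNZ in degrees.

1. ∠NHZ = 53°  [same arc ZN]
2. ∠HEZ = 58°  [△HEZ]
3. ∠NEZ = 122°  [linear pair at E on HN]
4. ∠HNZ = 33°  [△ZEN]

∠HNZ = 33°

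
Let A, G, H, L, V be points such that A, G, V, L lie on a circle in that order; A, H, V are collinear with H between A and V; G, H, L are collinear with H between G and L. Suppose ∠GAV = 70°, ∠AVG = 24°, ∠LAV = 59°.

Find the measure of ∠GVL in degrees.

∠GVL = 51°

1. ∠GLV = 70°  [same arc GV]
2. ∠LGV = 59°  [same arc VL]
3. ∠GVL = 51°  [△GVL]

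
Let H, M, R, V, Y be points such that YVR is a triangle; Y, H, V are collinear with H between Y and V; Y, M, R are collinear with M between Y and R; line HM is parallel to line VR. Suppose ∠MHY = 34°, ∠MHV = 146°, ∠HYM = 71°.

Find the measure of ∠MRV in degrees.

1. ∠HMY = 75°  [△YHM]
2. ∠HMR = 105°  [linear pair at M on YR]
3. ∠MRV = 75°  [HM∥VR, co-interior at R–M]

∠MRV = 75°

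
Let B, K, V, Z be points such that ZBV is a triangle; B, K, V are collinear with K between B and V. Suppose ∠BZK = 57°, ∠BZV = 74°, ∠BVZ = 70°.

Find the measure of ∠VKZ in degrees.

1. ∠VBZ = 36°  [△ZBV]
2. ∠KBZ = 36°  [K on ray BV]
3. ∠BKZ = 87°  [△ZBK]
4. ∠VKZ = 93°  [linear pair at K on BV]

∠VKZ = 93°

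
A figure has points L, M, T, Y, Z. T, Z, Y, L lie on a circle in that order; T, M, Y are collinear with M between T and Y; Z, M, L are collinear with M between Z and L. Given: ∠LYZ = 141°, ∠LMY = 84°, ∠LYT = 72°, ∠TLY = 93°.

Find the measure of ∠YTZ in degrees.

1. ∠TMZ = 84°  [vertical angles at M]
2. ∠LZT = 72°  [same arc TL]
3. ∠YTZ = 24°  [△TMZ]

∠YTZ = 24°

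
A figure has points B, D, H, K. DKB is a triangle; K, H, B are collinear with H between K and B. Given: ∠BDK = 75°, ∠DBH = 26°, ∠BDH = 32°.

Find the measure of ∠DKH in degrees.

1. ∠DBK = 26°  [H on ray BK]
2. ∠BKD = 79°  [△DKB]
3. ∠DKH = 79°  [H on ray KB]

∠DKH = 79°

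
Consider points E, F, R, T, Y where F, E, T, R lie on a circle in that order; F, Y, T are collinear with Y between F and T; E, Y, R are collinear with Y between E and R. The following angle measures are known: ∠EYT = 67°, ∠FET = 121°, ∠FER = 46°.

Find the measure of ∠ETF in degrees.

1. ∠EYF = 113°  [linear pair at Y on FT]
2. ∠EFT = 21°  [△FYE]
3. ∠ETF = 38°  [△FET]

∠ETF = 38°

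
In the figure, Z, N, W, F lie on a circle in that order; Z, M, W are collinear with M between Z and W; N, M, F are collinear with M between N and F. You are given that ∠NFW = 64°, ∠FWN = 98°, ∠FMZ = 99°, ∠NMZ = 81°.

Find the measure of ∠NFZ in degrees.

1. ∠NZW = 64°  [same arc NW]
2. ∠FZN = 82°  [cyclic ZNWF, opposite ∠Z+∠W]
3. ∠FNZ = 35°  [△ZMN]
4. ∠NFZ = 63°  [△ZNF]

∠NFZ = 63°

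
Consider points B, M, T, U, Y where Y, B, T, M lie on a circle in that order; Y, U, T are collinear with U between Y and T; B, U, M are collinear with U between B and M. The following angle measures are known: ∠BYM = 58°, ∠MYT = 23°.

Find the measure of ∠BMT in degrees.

1. ∠BTM = 122°  [cyclic YBTM, opposite ∠Y+∠T]
2. ∠MBT = 23°  [same arc TM]
3. ∠BMT = 35°  [△BTM]

∠BMT = 35°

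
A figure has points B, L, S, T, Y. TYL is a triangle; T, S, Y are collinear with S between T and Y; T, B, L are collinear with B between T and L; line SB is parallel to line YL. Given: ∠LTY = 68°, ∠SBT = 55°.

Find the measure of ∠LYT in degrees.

1. ∠BTS = 68°  [S on TY, B on TL]
2. ∠BST = 57°  [△TSB]
3. ∠LYT = 57°  [SB∥YL, corresponding at S]

∠LYT = 57°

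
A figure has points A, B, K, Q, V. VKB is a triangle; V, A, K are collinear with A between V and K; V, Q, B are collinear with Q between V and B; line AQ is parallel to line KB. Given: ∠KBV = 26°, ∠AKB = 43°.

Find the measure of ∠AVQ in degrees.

∠AVQ = 111°

1. ∠BKV = 43°  [A on ray KV]
2. ∠BVK = 111°  [△VKB]
3. ∠AVQ = 111°  [A on VK, Q on VB]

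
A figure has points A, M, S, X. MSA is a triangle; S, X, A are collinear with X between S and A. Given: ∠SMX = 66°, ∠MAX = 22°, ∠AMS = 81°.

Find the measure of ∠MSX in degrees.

∠MSX = 77°

1. ∠MAS = 22°  [X on ray AS]
2. ∠ASM = 77°  [△MSA]
3. ∠MSX = 77°  [X on ray SA]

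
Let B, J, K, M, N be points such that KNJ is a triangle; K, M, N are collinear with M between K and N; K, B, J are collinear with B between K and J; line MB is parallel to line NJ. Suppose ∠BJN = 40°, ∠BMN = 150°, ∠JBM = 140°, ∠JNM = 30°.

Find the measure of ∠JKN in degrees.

∠JKN = 110°

1. ∠KJN = 40°  [B on ray JK]
2. ∠JNK = 30°  [M on ray NK]
3. ∠JKN = 110°  [△KNJ]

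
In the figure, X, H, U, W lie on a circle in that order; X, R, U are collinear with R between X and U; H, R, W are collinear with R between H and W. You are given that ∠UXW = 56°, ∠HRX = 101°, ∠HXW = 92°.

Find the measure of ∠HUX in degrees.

∠HUX = 45°

1. ∠UHW = 56°  [same arc UW]
2. ∠HRU = 79°  [linear pair at R on XU]
3. ∠HUX = 45°  [△HRU]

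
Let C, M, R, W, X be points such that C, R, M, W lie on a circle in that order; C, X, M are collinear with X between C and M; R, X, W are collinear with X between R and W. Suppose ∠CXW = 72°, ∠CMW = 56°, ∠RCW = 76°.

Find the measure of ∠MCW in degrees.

∠MCW = 60°

1. ∠CRW = 56°  [same arc CW]
2. ∠CWR = 48°  [△CRW]
3. ∠MCW = 60°  [△CXW]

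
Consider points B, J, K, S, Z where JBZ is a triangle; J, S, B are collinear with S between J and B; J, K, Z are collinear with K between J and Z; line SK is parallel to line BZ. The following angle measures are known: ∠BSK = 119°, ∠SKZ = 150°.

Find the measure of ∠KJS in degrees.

∠KJS = 89°

1. ∠JSK = 61°  [linear pair at S on JB]
2. ∠JKS = 30°  [linear pair at K on JZ]
3. ∠KJS = 89°  [△JSK]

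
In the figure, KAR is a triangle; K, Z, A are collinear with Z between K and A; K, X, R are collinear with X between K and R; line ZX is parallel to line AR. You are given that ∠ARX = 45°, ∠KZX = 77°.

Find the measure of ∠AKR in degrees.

∠AKR = 58°

1. ∠ARK = 45°  [X on ray RK]
2. ∠KAR = 77°  [ZX∥AR, corresponding at Z]
3. ∠AKR = 58°  [△KAR]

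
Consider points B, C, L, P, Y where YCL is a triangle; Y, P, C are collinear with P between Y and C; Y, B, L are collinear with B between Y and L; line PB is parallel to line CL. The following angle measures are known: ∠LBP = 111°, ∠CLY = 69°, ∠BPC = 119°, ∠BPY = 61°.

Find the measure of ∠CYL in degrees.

1. ∠PBY = 69°  [linear pair at B on YL]
2. ∠BYP = 50°  [△YPB]
3. ∠CYL = 50°  [P on YC, B on YL]

∠CYL = 50°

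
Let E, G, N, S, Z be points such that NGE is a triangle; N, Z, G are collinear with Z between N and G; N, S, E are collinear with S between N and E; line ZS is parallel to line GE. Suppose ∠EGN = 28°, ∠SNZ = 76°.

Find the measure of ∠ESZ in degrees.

∠ESZ = 104°

1. ∠NZS = 28°  [ZS∥GE, corresponding at Z]
2. ∠NSZ = 76°  [△NZS]
3. ∠ESZ = 104°  [linear pair at S on NE]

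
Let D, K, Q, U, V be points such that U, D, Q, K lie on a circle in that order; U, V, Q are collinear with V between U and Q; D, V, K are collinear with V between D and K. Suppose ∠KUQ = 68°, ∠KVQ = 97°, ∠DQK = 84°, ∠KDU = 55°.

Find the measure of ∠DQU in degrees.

1. ∠DUK = 96°  [cyclic UDQK, opposite ∠U+∠Q]
2. ∠DKU = 29°  [△UDK]
3. ∠DQU = 29°  [same arc UD]

∠DQU = 29°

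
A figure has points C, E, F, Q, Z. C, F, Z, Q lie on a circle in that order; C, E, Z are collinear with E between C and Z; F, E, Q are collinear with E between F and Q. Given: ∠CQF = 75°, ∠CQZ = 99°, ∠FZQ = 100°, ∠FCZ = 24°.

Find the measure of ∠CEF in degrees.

1. ∠FCQ = 80°  [cyclic CFZQ, opposite ∠C+∠Z]
2. ∠CFQ = 25°  [△CFQ]
3. ∠CEF = 131°  [△CEF]

∠CEF = 131°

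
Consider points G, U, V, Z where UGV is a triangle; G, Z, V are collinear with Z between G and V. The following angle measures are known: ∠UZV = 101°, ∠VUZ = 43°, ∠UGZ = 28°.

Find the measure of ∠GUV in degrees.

1. ∠UVZ = 36°  [△UZV]
2. ∠UGV = 28°  [Z on ray GV]
3. ∠GVU = 36°  [Z on ray VG]
4. ∠GUV = 116°  [△UGV]

∠GUV = 116°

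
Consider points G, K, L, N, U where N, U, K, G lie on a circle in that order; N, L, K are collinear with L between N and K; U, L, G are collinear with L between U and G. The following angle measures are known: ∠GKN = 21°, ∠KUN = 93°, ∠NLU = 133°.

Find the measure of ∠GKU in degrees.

1. ∠KGN = 87°  [cyclic NUKG, opposite ∠U+∠G]
2. ∠GLK = 133°  [vertical angles at L]
3. ∠GNK = 72°  [△NKG]
4. ∠KGU = 26°  [△KLG]
5. ∠GUK = 72°  [same arc KG]
6. ∠GKU = 82°  [△UKG]

∠GKU = 82°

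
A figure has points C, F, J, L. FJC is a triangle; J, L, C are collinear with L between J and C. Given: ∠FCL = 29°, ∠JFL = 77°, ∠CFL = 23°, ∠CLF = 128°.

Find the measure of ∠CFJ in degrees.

∠CFJ = 100°

1. ∠FCJ = 29°  [L on ray CJ]
2. ∠FLJ = 52°  [linear pair at L on JC]
3. ∠FJL = 51°  [△FJL]
4. ∠CJF = 51°  [L on ray JC]
5. ∠CFJ = 100°  [△FJC]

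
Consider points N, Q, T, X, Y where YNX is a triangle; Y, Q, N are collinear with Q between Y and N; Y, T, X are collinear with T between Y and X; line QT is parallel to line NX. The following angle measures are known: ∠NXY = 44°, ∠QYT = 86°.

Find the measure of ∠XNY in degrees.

∠XNY = 50°

1. ∠QTY = 44°  [QT∥NX, corresponding at T]
2. ∠TQY = 50°  [△YQT]
3. ∠XNY = 50°  [QT∥NX, corresponding at Q]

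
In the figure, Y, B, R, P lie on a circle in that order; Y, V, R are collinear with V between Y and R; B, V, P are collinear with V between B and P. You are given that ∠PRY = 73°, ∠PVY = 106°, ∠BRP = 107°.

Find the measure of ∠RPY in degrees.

∠RPY = 67°

1. ∠PBY = 73°  [same arc YP]
2. ∠BYP = 73°  [cyclic YBRP, opposite ∠Y+∠R]
3. ∠BPY = 34°  [△YBP]
4. ∠PYR = 40°  [△YVP]
5. ∠RPY = 67°  [△YRP]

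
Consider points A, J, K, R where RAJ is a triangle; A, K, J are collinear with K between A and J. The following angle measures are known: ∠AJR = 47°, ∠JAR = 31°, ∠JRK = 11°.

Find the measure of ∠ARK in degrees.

1. ∠KJR = 47°  [K on ray JA]
2. ∠KAR = 31°  [K on ray AJ]
3. ∠JKR = 122°  [△RKJ]
4. ∠AKR = 58°  [linear pair at K on AJ]
5. ∠ARK = 91°  [△RAK]

∠ARK = 91°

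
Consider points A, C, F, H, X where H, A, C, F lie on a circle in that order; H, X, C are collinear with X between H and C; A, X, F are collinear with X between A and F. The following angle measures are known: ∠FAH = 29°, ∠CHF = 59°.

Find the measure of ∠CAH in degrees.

1. ∠FCH = 29°  [same arc HF]
2. ∠CFH = 92°  [△HCF]
3. ∠CAH = 88°  [cyclic HACF, opposite ∠A+∠F]

∠CAH = 88°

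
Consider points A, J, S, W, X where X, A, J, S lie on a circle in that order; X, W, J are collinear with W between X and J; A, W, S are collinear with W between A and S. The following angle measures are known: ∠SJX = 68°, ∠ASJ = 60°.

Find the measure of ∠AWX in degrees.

1. ∠SAX = 68°  [same arc XS]
2. ∠AXJ = 60°  [same arc AJ]
3. ∠AWX = 52°  [△XWA]

∠AWX = 52°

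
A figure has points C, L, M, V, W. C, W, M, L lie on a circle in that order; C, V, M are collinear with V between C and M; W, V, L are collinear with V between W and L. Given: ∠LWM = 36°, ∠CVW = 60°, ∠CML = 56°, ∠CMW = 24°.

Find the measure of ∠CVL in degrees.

1. ∠LCM = 36°  [same arc ML]
2. ∠CLW = 24°  [same arc CW]
3. ∠CVL = 120°  [△CVL]

∠CVL = 120°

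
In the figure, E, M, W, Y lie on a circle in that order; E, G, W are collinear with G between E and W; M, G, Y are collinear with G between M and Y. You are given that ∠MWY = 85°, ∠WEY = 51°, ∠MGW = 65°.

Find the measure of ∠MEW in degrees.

∠MEW = 44°

1. ∠WMY = 51°  [same arc WY]
2. ∠MYW = 44°  [△MWY]
3. ∠MEW = 44°  [same arc MW]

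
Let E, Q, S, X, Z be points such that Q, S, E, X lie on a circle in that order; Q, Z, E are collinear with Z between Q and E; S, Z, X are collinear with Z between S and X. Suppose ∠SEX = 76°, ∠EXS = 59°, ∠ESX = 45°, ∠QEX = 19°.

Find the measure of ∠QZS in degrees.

∠QZS = 102°

1. ∠EQS = 59°  [same arc SE]
2. ∠QSX = 19°  [same arc QX]
3. ∠QZS = 102°  [△QZS]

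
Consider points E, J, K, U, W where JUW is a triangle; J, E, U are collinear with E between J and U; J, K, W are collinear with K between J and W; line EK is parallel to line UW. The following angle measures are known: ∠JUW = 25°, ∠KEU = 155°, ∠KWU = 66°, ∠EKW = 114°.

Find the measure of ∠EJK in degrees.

1. ∠JEK = 25°  [EK∥UW, corresponding at E]
2. ∠EKJ = 66°  [linear pair at K on JW]
3. ∠EJK = 89°  [△JEK]

∠EJK = 89°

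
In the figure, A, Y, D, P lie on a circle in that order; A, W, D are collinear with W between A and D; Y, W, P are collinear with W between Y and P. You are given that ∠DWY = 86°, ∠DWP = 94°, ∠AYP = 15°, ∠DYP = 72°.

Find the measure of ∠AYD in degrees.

1. ∠AWY = 94°  [linear pair at W on AD]
2. ∠ADY = 22°  [△YWD]
3. ∠DAY = 71°  [△AWY]
4. ∠AYD = 87°  [△AYD]

∠AYD = 87°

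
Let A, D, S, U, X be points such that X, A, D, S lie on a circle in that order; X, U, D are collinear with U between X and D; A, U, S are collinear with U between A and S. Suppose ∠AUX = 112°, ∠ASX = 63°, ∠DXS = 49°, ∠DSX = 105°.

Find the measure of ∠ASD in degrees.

∠ASD = 42°

1. ∠DUS = 112°  [vertical angles at U]
2. ∠SDX = 26°  [△XDS]
3. ∠ASD = 42°  [△DUS]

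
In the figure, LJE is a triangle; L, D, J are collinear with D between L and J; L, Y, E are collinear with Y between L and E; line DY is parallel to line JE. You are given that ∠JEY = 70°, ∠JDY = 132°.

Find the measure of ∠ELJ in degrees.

1. ∠JEL = 70°  [Y on ray EL]
2. ∠LDY = 48°  [linear pair at D on LJ]
3. ∠DYL = 70°  [DY∥JE, corresponding at Y]
4. ∠DLY = 62°  [△LDY]
5. ∠ELJ = 62°  [D on LJ, Y on LE]

∠ELJ = 62°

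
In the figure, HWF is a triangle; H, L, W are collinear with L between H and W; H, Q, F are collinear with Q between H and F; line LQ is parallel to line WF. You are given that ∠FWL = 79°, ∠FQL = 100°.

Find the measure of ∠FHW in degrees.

1. ∠FWH = 79°  [L on ray WH]
2. ∠HQL = 80°  [linear pair at Q on HF]
3. ∠HLQ = 79°  [LQ∥WF, corresponding at L]
4. ∠LHQ = 21°  [△HLQ]
5. ∠FHW = 21°  [L on HW, Q on HF]

∠FHW = 21°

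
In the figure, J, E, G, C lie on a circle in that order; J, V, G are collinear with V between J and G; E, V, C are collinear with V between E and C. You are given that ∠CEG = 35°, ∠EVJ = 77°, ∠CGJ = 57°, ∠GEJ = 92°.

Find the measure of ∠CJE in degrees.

1. ∠CVG = 77°  [vertical angles at V]
2. ∠ECG = 46°  [△GVC]
3. ∠CGE = 99°  [△EGC]
4. ∠CJE = 81°  [cyclic JEGC, opposite ∠J+∠G]

∠CJE = 81°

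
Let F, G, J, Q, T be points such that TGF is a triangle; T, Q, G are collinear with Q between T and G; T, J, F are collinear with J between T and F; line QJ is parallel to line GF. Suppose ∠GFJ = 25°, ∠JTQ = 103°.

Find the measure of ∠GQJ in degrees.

1. ∠GFT = 25°  [J on ray FT]
2. ∠FTG = 103°  [Q on TG, J on TF]
3. ∠FGT = 52°  [△TGF]
4. ∠JQT = 52°  [QJ∥GF, corresponding at Q]
5. ∠GQJ = 128°  [linear pair at Q on TG]

∠GQJ = 128°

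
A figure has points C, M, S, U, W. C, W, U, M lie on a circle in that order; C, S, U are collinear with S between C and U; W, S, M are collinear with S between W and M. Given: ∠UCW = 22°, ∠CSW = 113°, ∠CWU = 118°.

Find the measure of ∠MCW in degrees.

1. ∠CUW = 40°  [△CWU]
2. ∠CWM = 45°  [△CSW]
3. ∠CMW = 40°  [same arc CW]
4. ∠MCW = 95°  [△CWM]

∠MCW = 95°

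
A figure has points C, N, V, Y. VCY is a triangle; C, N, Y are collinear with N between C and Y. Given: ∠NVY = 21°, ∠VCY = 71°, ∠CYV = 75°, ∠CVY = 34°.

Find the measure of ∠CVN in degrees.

∠CVN = 13°

1. ∠NCV = 71°  [N on ray CY]
2. ∠NYV = 75°  [N on ray YC]
3. ∠VNY = 84°  [△VNY]
4. ∠CNV = 96°  [linear pair at N on CY]
5. ∠CVN = 13°  [△VCN]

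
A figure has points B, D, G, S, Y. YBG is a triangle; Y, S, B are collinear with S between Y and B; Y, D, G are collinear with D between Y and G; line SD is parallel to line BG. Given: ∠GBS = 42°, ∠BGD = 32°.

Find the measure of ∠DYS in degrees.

∠DYS = 106°

1. ∠GBY = 42°  [S on ray BY]
2. ∠BGY = 32°  [D on ray GY]
3. ∠BYG = 106°  [△YBG]
4. ∠DYS = 106°  [S on YB, D on YG]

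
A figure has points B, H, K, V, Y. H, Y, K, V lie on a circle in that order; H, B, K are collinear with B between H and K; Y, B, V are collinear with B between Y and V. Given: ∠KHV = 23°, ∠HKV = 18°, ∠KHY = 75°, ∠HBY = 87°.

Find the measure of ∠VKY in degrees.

∠VKY = 82°

1. ∠KYV = 23°  [same arc KV]
2. ∠KVY = 75°  [same arc YK]
3. ∠VKY = 82°  [△YKV]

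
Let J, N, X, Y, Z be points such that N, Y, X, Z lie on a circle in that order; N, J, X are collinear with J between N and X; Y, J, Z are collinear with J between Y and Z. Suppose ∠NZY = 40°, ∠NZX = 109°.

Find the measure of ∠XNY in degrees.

∠XNY = 69°

1. ∠NXY = 40°  [same arc NY]
2. ∠NYX = 71°  [cyclic NYXZ, opposite ∠Y+∠Z]
3. ∠XNY = 69°  [△NYX]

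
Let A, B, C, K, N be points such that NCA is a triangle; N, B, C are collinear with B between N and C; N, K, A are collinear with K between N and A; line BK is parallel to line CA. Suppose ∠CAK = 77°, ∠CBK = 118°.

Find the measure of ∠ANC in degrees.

1. ∠CAN = 77°  [K on ray AN]
2. ∠KBN = 62°  [linear pair at B on NC]
3. ∠BKN = 77°  [BK∥CA, corresponding at K]
4. ∠BNK = 41°  [△NBK]
5. ∠ANC = 41°  [B on NC, K on NA]

∠ANC = 41°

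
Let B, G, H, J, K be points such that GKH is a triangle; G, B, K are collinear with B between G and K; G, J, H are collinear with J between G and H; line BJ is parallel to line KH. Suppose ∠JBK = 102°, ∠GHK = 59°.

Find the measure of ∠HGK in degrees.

1. ∠GBJ = 78°  [linear pair at B on GK]
2. ∠BJG = 59°  [BJ∥KH, corresponding at J]
3. ∠BGJ = 43°  [△GBJ]
4. ∠HGK = 43°  [B on GK, J on GH]

∠HGK = 43°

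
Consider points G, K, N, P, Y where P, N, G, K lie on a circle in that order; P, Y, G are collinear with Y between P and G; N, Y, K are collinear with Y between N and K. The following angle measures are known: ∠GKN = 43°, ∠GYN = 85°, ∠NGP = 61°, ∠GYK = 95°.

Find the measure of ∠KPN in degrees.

∠KPN = 77°

1. ∠GPN = 43°  [same arc NG]
2. ∠NYP = 95°  [linear pair at Y on PG]
3. ∠NKP = 61°  [same arc PN]
4. ∠KNP = 42°  [△PYN]
5. ∠KPN = 77°  [△PNK]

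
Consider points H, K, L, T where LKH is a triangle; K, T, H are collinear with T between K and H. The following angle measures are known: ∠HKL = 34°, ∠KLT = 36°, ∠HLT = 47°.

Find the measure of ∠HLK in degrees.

∠HLK = 83°

1. ∠LKT = 34°  [T on ray KH]
2. ∠KTL = 110°  [△LKT]
3. ∠HTL = 70°  [linear pair at T on KH]
4. ∠LHT = 63°  [△LTH]
5. ∠KHL = 63°  [T on ray HK]
6. ∠HLK = 83°  [△LKH]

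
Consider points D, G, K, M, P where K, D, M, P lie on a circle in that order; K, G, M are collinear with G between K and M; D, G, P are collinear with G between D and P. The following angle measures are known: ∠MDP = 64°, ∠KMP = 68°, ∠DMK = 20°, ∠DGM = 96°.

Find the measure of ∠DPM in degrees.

∠DPM = 28°

1. ∠KDP = 68°  [same arc KP]
2. ∠DGK = 84°  [linear pair at G on KM]
3. ∠DKM = 28°  [△KGD]
4. ∠DPM = 28°  [same arc DM]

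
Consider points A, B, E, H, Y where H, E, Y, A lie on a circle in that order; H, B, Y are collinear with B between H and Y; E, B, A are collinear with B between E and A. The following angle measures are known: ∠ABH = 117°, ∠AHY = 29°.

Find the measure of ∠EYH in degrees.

∠EYH = 34°

1. ∠EBY = 117°  [vertical angles at B]
2. ∠AEY = 29°  [same arc YA]
3. ∠EYH = 34°  [△EBY]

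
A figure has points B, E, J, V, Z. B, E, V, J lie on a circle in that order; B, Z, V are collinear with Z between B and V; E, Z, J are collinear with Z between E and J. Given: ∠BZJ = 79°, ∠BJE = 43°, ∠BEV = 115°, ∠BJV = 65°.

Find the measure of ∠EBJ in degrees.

1. ∠EZV = 79°  [vertical angles at Z]
2. ∠BVE = 43°  [same arc BE]
3. ∠EBV = 22°  [△BEV]
4. ∠BZE = 101°  [linear pair at Z on BV]
5. ∠BEJ = 57°  [△BZE]
6. ∠EBJ = 80°  [△BEJ]

∠EBJ = 80°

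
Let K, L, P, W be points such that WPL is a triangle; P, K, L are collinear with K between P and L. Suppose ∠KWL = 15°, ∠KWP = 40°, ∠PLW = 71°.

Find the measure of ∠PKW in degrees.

1. ∠KLW = 71°  [K on ray LP]
2. ∠LKW = 94°  [△WKL]
3. ∠PKW = 86°  [linear pair at K on PL]

∠PKW = 86°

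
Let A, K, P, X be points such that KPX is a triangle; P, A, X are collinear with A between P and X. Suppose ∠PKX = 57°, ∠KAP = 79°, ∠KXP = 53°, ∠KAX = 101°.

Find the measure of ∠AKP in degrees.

∠AKP = 31°

1. ∠KPX = 70°  [△KPX]
2. ∠APK = 70°  [A on ray PX]
3. ∠AKP = 31°  [△KPA]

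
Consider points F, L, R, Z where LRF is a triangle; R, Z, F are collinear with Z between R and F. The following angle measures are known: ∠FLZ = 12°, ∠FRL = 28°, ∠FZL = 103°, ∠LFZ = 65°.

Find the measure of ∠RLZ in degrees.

∠RLZ = 75°

1. ∠LRZ = 28°  [Z on ray RF]
2. ∠LZR = 77°  [linear pair at Z on RF]
3. ∠RLZ = 75°  [△LRZ]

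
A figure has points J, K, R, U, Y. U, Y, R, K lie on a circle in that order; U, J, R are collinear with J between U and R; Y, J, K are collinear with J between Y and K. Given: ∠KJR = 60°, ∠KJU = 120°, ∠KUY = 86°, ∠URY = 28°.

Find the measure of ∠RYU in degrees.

∠RYU = 98°

1. ∠RJY = 120°  [vertical angles at J]
2. ∠KRY = 94°  [cyclic UYRK, opposite ∠U+∠R]
3. ∠KYR = 32°  [△YJR]
4. ∠RKY = 54°  [△YRK]
5. ∠RUY = 54°  [same arc YR]
6. ∠RYU = 98°  [△UYR]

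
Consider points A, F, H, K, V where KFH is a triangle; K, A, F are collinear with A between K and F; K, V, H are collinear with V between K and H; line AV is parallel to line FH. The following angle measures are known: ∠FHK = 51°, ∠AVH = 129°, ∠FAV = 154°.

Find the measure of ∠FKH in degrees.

1. ∠AVK = 51°  [AV∥FH, corresponding at V]
2. ∠KAV = 26°  [linear pair at A on KF]
3. ∠AKV = 103°  [△KAV]
4. ∠FKH = 103°  [A on KF, V on KH]

∠FKH = 103°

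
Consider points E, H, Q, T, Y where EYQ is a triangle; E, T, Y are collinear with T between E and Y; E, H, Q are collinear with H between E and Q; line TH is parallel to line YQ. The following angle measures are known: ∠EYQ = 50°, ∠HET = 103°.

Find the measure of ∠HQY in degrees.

∠HQY = 27°

1. ∠ETH = 50°  [TH∥YQ, corresponding at T]
2. ∠EHT = 27°  [△ETH]
3. ∠QHT = 153°  [linear pair at H on EQ]
4. ∠HQY = 27°  [TH∥YQ, co-interior at Q–H]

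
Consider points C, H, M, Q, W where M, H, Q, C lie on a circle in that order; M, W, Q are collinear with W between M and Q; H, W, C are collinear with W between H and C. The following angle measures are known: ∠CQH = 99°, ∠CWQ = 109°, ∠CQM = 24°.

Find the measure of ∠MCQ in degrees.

1. ∠CMH = 81°  [cyclic MHQC, opposite ∠M+∠Q]
2. ∠CWM = 71°  [linear pair at W on MQ]
3. ∠CHM = 24°  [same arc MC]
4. ∠HCM = 75°  [△MHC]
5. ∠CMQ = 34°  [△MWC]
6. ∠MCQ = 122°  [△MQC]

∠MCQ = 122°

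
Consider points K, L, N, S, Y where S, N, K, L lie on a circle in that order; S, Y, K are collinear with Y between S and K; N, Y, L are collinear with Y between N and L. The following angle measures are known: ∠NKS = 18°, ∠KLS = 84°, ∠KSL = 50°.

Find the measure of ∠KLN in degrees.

∠KLN = 66°

1. ∠KNS = 96°  [cyclic SNKL, opposite ∠N+∠L]
2. ∠KSN = 66°  [△SNK]
3. ∠KLN = 66°  [same arc NK]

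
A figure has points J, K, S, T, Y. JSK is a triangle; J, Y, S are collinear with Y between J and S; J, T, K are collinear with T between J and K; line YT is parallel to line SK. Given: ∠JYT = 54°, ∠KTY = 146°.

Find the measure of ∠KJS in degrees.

1. ∠JTY = 34°  [linear pair at T on JK]
2. ∠TJY = 92°  [△JYT]
3. ∠KJS = 92°  [Y on JS, T on JK]

∠KJS = 92°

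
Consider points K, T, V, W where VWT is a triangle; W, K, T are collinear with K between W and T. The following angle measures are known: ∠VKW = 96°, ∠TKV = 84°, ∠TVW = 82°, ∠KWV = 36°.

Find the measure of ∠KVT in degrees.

∠KVT = 34°

1. ∠TWV = 36°  [K on ray WT]
2. ∠VTW = 62°  [△VWT]
3. ∠KTV = 62°  [K on ray TW]
4. ∠KVT = 34°  [△VKT]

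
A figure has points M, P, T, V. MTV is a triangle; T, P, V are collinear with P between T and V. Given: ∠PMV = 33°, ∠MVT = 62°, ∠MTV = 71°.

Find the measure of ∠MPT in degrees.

∠MPT = 95°

1. ∠MVP = 62°  [P on ray VT]
2. ∠MPV = 85°  [△MPV]
3. ∠MPT = 95°  [linear pair at P on TV]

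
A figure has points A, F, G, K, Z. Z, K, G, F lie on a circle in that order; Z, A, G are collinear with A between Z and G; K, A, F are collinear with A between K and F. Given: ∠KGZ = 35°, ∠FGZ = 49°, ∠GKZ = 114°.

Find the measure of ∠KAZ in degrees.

∠KAZ = 100°

1. ∠GZK = 31°  [△ZKG]
2. ∠FKZ = 49°  [same arc ZF]
3. ∠KAZ = 100°  [△ZAK]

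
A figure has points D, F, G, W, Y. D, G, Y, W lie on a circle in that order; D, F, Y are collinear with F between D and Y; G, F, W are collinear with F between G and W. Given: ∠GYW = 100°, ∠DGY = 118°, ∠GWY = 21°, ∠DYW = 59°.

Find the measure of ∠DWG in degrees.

∠DWG = 41°

1. ∠GDW = 80°  [cyclic DGYW, opposite ∠D+∠Y]
2. ∠DGW = 59°  [same arc DW]
3. ∠DWG = 41°  [△DGW]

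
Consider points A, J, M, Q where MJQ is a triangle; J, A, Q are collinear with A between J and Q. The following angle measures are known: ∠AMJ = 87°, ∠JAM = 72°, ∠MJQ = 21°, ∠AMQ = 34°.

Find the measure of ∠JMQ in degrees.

1. ∠MAQ = 108°  [linear pair at A on JQ]
2. ∠AQM = 38°  [△MAQ]
3. ∠JQM = 38°  [A on ray QJ]
4. ∠JMQ = 121°  [△MJQ]

∠JMQ = 121°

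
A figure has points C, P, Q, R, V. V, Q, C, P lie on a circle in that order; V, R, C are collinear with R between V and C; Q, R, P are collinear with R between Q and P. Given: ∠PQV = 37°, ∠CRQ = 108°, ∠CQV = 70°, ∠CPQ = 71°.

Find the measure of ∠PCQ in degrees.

∠PCQ = 76°

1. ∠PCV = 37°  [same arc VP]
2. ∠CPV = 110°  [cyclic VQCP, opposite ∠Q+∠P]
3. ∠CVP = 33°  [△VCP]
4. ∠CQP = 33°  [same arc CP]
5. ∠PCQ = 76°  [△QCP]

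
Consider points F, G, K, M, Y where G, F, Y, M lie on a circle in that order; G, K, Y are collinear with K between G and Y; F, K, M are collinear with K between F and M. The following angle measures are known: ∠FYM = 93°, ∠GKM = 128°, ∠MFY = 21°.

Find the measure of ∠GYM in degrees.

1. ∠FMY = 66°  [△FYM]
2. ∠MKY = 52°  [linear pair at K on GY]
3. ∠GYM = 62°  [△YKM]

∠GYM = 62°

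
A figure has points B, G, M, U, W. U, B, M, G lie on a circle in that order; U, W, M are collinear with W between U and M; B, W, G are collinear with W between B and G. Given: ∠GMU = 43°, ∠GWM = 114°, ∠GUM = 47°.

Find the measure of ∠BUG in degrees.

∠BUG = 70°

1. ∠GBU = 43°  [same arc UG]
2. ∠GWU = 66°  [linear pair at W on UM]
3. ∠BGU = 67°  [△UWG]
4. ∠BUG = 70°  [△UBG]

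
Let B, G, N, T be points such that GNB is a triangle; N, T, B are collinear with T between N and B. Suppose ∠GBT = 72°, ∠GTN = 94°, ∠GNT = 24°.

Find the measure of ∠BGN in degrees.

1. ∠GBN = 72°  [T on ray BN]
2. ∠BNG = 24°  [T on ray NB]
3. ∠BGN = 84°  [△GNB]

∠BGN = 84°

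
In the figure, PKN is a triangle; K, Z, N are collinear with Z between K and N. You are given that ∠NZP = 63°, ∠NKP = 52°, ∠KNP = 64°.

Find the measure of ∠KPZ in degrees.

∠KPZ = 11°

1. ∠KZP = 117°  [linear pair at Z on KN]
2. ∠PKZ = 52°  [Z on ray KN]
3. ∠KPZ = 11°  [△PKZ]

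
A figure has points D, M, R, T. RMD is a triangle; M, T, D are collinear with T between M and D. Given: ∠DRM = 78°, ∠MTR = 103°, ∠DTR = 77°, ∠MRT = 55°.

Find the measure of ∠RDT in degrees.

∠RDT = 80°

1. ∠RMT = 22°  [△RMT]
2. ∠DMR = 22°  [T on ray MD]
3. ∠MDR = 80°  [△RMD]
4. ∠RDT = 80°  [T on ray DM]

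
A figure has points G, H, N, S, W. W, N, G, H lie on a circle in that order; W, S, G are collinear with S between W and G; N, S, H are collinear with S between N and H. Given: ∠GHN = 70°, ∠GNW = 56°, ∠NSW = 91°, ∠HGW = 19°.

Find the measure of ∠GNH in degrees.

∠GNH = 37°

1. ∠GWN = 70°  [same arc NG]
2. ∠NGW = 54°  [△WNG]
3. ∠GSN = 89°  [linear pair at S on WG]
4. ∠GNH = 37°  [△NSG]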